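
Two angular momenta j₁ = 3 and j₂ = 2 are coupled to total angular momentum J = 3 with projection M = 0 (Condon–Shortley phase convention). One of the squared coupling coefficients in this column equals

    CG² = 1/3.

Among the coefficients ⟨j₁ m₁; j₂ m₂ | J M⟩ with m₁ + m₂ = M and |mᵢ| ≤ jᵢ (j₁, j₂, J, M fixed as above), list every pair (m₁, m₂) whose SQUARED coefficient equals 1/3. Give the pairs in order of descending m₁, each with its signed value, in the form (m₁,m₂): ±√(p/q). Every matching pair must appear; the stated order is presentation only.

(2,-2): +√(1/3); (-2,2): +√(1/3)

Admissible pairs with m₁+m₂ = M = 0: (-2,2), (-1,1), (0,0), (1,-1), (2,-2)
  (m₁,m₂)=(2,-2): CG² = 1/3, CG = +√(1/3)   ← matches the target
  (m₁,m₂)=(1,-1): CG² = 1/30, CG = +√(1/30)
  (m₁,m₂)=(0,0): CG² = 4/15, CG = −√(4/15)
  (m₁,m₂)=(-1,1): CG² = 1/30, CG = +√(1/30)
  (m₁,m₂)=(-2,2): CG² = 1/3, CG = +√(1/3)   ← matches the target
Pairs with CG² = 1/3: (2,-2): +√(1/3); (-2,2): +√(1/3)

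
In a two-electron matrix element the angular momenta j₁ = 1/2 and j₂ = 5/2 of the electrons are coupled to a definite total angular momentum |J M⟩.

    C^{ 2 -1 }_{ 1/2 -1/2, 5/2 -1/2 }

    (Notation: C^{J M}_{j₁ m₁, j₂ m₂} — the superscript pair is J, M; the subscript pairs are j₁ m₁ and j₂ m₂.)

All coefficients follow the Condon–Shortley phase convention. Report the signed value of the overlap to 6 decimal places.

-0.577350  (= −√(1/3))

j₁+j₂−J=1  J+j₁−j₂=0  J−j₁+j₂=4  j₁+j₂+J+1=6
(j₁±m₁, j₂±m₂, J±M) = (0,1,2,3,1,3)
P² = 12
sum k=1..1:
  [1] −1/6 = -1/6
S = -1/6
C² = P²·S² = 1/3 ; C = -0.577350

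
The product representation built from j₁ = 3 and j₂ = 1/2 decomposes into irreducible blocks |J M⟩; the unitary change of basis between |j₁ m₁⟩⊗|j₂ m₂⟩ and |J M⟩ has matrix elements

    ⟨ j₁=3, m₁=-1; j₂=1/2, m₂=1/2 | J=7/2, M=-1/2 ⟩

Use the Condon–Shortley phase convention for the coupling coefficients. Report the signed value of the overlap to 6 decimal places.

triangle: 0!×6!×1!/8! = 720/40320
(j±m)!: 2!×4!×1!×0!×3!×4! = 6912
prefactor² = (2J+1)×Δ×N² = 6912/7
  k=0: +1/(0!×0!×4!×1!×2!×0!) = 1/48
Σ = 1/48  ⇒  CG² = 6912/7×(1/48)² = 3/7
CG = +√(3/7) = +0.654654

+√(3/7) ≈ +0.654654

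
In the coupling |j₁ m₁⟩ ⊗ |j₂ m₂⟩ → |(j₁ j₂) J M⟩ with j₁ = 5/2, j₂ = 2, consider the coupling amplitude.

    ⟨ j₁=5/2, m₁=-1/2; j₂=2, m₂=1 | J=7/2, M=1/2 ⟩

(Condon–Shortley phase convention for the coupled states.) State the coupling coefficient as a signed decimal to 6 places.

−√(14/45) = -0.557773

√[8·1!4!3!/9! · 2!3!3!1!4!3!] = √(1152/35)
  +(−1)^0/∏(0,1,3,3,1,0)! = 1/36  (running 1/36)
  +(−1)^1/∏(1,0,2,2,2,1)! = -1/8  (running -7/72)
⟨..|..⟩ = √(1152/35)·(-7/72) = -0.557773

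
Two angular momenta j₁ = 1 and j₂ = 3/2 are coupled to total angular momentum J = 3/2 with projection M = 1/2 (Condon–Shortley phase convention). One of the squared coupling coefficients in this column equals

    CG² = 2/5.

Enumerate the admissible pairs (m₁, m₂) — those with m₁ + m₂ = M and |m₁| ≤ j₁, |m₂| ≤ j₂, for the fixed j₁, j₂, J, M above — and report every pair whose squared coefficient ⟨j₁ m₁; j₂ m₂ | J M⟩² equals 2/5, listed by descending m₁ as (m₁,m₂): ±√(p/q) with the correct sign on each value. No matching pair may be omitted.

(-1,3/2): −√(2/5)

Admissible pairs with m₁+m₂ = M = 1/2: (-1,3/2), (0,1/2), (1,-1/2)
  (m₁,m₂)=(1,-1/2): CG² = 8/15, CG = +√(8/15)
  (m₁,m₂)=(0,1/2): CG² = 1/15, CG = −√(1/15)
  (m₁,m₂)=(-1,3/2): CG² = 2/5, CG = −√(2/5)   ← matches the target
Pairs with CG² = 2/5: (-1,3/2): −√(2/5)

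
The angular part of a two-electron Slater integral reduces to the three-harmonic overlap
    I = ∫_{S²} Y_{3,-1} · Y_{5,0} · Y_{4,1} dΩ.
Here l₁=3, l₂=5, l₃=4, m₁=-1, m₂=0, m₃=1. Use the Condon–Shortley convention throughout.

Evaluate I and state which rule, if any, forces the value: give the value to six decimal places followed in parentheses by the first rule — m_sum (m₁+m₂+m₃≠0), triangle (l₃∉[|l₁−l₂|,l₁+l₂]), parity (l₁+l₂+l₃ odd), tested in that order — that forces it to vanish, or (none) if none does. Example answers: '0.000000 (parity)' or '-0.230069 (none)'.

-0.009577 (none)

m-sum 0 ✓  L=12 even ✓  2≤4≤8 ✓
Π(2lᵢ+1) = 7×11×9 = 693
triangle coeff Δ(3,5,4) = 1/180180
Σ_t [1,3]: t=1:−1/576 t=2:+1/144 t=3:−1/576 = 1/288
(3j)²=20/1001 [(3 5 4; 0 0 0)], sign=+1
Σ_t [2,4]: t=2:+1/288 t=3:−1/288 t=4:+1/5760 = 1/5760
(3j)²=1/12012 [(3 5 4; -1 0 1)], sign=-1
⇒ 4πI² = 15/13013
I = (-1)√(15/13013/(4π)) = -0.00957750
No selection rule forces the value: the integral is nonzero (none).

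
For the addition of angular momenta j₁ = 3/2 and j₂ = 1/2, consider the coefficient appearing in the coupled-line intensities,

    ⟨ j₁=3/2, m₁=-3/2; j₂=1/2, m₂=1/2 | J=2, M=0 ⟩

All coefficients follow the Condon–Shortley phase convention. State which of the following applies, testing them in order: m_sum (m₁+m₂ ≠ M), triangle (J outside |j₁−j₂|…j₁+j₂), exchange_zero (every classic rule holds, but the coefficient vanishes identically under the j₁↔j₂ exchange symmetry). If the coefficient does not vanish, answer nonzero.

m-sum: m₁+m₂ = -3/2+1/2 = -1, M = 0  ✗ ⇒ coefficient is 0

m_sum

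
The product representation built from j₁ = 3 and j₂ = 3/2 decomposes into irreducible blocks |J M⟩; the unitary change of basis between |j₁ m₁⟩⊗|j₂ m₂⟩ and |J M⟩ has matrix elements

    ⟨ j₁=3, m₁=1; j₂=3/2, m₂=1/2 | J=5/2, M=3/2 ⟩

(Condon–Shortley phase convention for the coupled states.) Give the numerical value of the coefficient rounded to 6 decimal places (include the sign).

−√(7/20) = -0.591608

j₁+j₂−J=2  J+j₁−j₂=4  J−j₁+j₂=1  j₁+j₂+J+1=8
(j₁±m₁, j₂±m₂, J±M) = (4,2,2,1,4,1)
P² = 576/35
sum k=1..2:
  [1] −1/6 = -1/6
  [2] +1/48 = 1/48
S = -7/48
C² = P²·S² = 7/20 ; C = -0.591608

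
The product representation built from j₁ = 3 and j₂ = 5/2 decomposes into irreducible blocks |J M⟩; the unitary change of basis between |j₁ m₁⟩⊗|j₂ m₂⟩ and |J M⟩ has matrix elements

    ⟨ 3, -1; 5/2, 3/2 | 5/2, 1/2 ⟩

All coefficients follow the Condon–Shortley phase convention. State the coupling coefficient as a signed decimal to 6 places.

+√(1/35) ≈ +0.169031

√[6·3!3!2!/9! · 2!4!4!1!3!2!] = √(576/35)
  +(−1)^2/∏(2,1,2,2,1,0)! = 1/8  (running 1/8)
  +(−1)^3/∏(3,0,1,1,2,1)! = -1/12  (running 1/24)
⟨..|..⟩ = √(576/35)·(1/24) = +0.169031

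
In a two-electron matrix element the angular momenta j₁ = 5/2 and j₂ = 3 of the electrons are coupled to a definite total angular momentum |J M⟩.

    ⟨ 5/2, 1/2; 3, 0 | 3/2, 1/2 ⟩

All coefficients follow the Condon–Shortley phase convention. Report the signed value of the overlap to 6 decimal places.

+0.338062  (= +√(4/35))

j₁+j₂−J=4  J+j₁−j₂=1  J−j₁+j₂=2  j₁+j₂+J+1=8
(j₁±m₁, j₂±m₂, J±M) = (3,2,3,3,2,1)
P² = 144/35
sum k=1..2:
  [1] −1/12 = -1/12
  [2] +1/4 = 1/4
S = 1/6
C² = P²·S² = 4/35 ; C = +0.338062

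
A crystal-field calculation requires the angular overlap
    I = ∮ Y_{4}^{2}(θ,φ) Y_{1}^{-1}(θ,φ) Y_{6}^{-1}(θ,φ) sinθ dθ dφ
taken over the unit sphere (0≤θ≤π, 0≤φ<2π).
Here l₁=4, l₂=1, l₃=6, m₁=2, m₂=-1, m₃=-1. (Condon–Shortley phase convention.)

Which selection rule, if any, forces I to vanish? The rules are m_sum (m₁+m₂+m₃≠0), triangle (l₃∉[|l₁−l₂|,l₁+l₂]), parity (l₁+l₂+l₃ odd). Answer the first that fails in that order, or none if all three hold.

triangle

m₁+m₂+m₃ = 2 − 1 − 1 = 0  ✓
triangle: need |l₁−l₂| ≤ l₃ ≤ l₁+l₂ = [3,5]; l₃=6 is outside  ✗
parity: l₁+l₂+l₃ = 11 is odd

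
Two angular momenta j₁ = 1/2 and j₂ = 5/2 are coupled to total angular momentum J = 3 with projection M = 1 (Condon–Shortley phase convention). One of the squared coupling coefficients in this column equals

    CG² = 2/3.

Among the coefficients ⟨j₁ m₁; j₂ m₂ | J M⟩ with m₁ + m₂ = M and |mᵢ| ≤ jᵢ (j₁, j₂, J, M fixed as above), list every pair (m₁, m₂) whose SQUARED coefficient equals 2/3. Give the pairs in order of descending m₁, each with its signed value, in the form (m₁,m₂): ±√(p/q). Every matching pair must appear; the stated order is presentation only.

Admissible pairs with m₁+m₂ = M = 1: (-1/2,3/2), (1/2,1/2)
  (m₁,m₂)=(1/2,1/2): CG² = 2/3, CG = +√(2/3)   ← matches the target
  (m₁,m₂)=(-1/2,3/2): CG² = 1/3, CG = +√(1/3)
Pairs with CG² = 2/3: (1/2,1/2): +√(2/3)

(1/2,1/2): +√(2/3)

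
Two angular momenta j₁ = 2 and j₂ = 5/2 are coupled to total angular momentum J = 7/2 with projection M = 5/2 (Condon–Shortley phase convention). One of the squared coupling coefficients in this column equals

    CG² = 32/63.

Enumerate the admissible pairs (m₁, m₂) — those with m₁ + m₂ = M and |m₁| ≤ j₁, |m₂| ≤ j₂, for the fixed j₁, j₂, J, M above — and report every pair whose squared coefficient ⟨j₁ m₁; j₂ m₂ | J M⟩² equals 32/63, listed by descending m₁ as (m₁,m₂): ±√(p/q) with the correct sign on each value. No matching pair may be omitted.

(2,1/2): +√(32/63)

Admissible pairs with m₁+m₂ = M = 5/2: (0,5/2), (1,3/2), (2,1/2)
  (m₁,m₂)=(2,1/2): CG² = 32/63, CG = +√(32/63)   ← matches the target
  (m₁,m₂)=(1,3/2): CG² = 1/63, CG = −√(1/63)
  (m₁,m₂)=(0,5/2): CG² = 10/21, CG = −√(10/21)
Pairs with CG² = 32/63: (2,1/2): +√(32/63)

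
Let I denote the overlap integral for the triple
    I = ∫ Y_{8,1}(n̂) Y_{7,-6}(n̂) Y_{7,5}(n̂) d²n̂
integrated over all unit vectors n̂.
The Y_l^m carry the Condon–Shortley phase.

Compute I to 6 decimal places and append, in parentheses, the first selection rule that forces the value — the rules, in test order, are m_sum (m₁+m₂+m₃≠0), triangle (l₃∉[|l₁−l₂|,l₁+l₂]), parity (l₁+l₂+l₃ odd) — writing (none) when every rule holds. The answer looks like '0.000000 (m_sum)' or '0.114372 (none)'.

Checks pass: Σm=0; 22 even; l₃=7∈[1,15].
(2·8+1)(2·7+1)(2·7+1) = 3825
Δ: 8! 8! 6! / 23! → 1/22086194130
sum: t=1:−1/18289152000 t=2:+1/248832000 t=3:−1/24883200 t=4:+1/11943936 t=5:−1/24883200 t=6:+1/248832000 t=7:−1/18289152000 = 11/975421440
3j²(8 7 7; 0 0 0) = Δ·Π!·Σ² = 1750/289731  (sign -1)
sum: t=0:+1/24385536000 t=1:−1/5225472000 = -11/73156608000
3j²(8 7 7; 1 -6 5) = Δ·Π!·Σ² = 2904/260015  (sign -1)
combine: 4πI² = 3825·1750/289731·2904/260015 = 10890000/42204149
take √, sign +1: I = 0.14329513
No selection rule forces the value: the integral is nonzero (none).

0.143295 (none)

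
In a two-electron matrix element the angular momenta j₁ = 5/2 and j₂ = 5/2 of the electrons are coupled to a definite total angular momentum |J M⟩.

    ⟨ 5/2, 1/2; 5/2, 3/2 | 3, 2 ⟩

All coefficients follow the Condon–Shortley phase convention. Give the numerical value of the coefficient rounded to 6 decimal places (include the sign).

√[7·2!3!3!/9! · 3!2!4!1!5!1!] = √(48)
  +(−1)^1/∏(1,1,1,3,2,0)! = -1/12  (running -1/12)
  +(−1)^2/∏(2,0,0,2,3,1)! = 1/24  (running -1/24)
⟨..|..⟩ = √(48)·(-1/24) = -0.288675

-0.288675  (= −√(1/12))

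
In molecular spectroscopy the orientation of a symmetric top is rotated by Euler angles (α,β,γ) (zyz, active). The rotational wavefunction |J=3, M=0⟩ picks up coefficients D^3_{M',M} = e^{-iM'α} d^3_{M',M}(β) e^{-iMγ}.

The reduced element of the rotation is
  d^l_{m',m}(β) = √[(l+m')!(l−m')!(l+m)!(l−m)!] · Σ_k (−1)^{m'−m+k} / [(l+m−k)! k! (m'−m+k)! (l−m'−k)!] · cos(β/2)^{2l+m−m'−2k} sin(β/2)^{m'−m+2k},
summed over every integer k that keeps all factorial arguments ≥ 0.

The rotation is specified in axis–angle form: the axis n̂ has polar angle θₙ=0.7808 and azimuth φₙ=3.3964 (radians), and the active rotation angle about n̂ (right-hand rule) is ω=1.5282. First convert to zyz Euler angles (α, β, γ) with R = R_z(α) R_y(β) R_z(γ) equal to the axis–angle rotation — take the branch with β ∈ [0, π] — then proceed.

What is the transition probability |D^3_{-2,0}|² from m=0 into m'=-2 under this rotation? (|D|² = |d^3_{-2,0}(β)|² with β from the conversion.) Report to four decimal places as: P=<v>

Axis–angle → zyz. n̂ = (sinθₙcosφₙ, sinθₙsinφₙ, cosθₙ) = (-0.681122, -0.177411, +0.710351), ω = 1.5282.
R = I cosω + sinω [n̂]ₓ + (1−cosω) n̂n̂ᵀ gives
  R = [+0.486755, -0.594013, -0.640482; +0.825399, +0.072718, +0.559847; -0.285982, -0.801162, +0.525694]
β = atan2(√(R₁₃²+R₂₃²), R₃₃) = 1.017266; α = atan2(R₂₃, R₁₃) mod 2π = 2.423272; γ = atan2(R₃₂, −R₃₁) mod 2π = 5.055250
First d^3_{-2,0}(β=1.0173), then the phase factors e^{-i(-2)α} and e^{-i(0)γ}:
Half-angle: c=0.873411, s=0.486984. N=√(1·120·6·6)=65.726707
Admissible k: 2..3 (factorial args all ≥0)
  k=2: (−1)^0·65.7267/(12)·0.8734^4·0.4870^2 = +0.755900
  k=3: (−1)^1·65.7267/(12)·0.8734^2·0.4870^4 = -0.234993
d^3_{-2,0}(1.0173) = +0.755900 -0.234993 = +0.520906
|D^3_{-2,0}|² = |d^3_{-2,0}(β)|² = (+0.520906)² = 0.271344 (the z-rotation phases have unit modulus)

P=0.2713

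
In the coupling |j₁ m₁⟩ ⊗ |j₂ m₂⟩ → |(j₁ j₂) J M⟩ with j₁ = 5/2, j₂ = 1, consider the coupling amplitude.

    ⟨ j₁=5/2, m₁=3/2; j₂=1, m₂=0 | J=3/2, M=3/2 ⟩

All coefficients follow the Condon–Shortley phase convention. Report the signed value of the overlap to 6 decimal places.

−√(4/15) ≈ -0.516398

j₁+j₂−J=2  J+j₁−j₂=3  J−j₁+j₂=0  j₁+j₂+J+1=6
(j₁±m₁, j₂±m₂, J±M) = (4,1,1,1,3,0)
P² = 48/5
sum k=1..1:
  [1] −1/6 = -1/6
S = -1/6
C² = P²·S² = 4/15 ; C = -0.516398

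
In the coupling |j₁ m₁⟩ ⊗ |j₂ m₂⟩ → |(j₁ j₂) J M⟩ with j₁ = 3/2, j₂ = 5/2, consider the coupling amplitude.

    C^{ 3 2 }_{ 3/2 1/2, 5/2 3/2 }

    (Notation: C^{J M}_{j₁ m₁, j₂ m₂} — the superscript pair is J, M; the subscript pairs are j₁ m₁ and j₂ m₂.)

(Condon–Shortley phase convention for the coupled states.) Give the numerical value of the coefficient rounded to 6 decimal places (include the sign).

−√(1/12) ≈ -0.288675

√[7·1!2!4!/8! · 2!1!4!1!5!1!] = √(48)
  +(−1)^0/∏(0,1,1,4,1,0)! = 1/24  (running 1/24)
  +(−1)^1/∏(1,0,0,3,2,1)! = -1/12  (running -1/24)
⟨..|..⟩ = √(48)·(-1/24) = -0.288675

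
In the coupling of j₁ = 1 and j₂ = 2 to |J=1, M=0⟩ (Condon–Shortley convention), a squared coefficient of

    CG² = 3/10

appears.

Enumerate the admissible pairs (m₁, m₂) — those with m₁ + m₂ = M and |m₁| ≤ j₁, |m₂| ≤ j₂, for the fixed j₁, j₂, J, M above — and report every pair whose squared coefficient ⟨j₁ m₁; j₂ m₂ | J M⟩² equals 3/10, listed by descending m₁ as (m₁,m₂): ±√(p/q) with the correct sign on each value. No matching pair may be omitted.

Admissible pairs with m₁+m₂ = M = 0: (-1,1), (0,0), (1,-1)
  (m₁,m₂)=(1,-1): CG² = 3/10, CG = +√(3/10)   ← matches the target
  (m₁,m₂)=(0,0): CG² = 2/5, CG = −√(2/5)
  (m₁,m₂)=(-1,1): CG² = 3/10, CG = +√(3/10)   ← matches the target
Pairs with CG² = 3/10: (1,-1): +√(3/10); (-1,1): +√(3/10)

(1,-1): +√(3/10); (-1,1): +√(3/10)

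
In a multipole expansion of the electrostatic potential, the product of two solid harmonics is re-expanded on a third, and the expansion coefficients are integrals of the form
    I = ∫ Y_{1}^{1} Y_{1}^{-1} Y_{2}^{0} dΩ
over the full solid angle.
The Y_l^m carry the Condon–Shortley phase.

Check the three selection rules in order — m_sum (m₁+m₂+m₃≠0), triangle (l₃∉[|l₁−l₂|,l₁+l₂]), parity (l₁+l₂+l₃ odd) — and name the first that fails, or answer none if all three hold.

azimuthal sum: 1 − 1 + 0 = 0  ✓
0 ≤ 2 ≤ 2 (triangle on l)  ✓
L = 1 + 1 + 2 = 4 (even)  ✓

none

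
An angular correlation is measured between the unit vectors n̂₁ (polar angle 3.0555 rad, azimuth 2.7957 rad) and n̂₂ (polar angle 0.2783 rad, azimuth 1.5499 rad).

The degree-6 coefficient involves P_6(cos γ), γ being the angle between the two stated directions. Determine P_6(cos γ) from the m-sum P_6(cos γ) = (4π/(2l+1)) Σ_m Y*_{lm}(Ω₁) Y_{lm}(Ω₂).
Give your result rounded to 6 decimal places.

0.192498

Expand P_6 via completeness: Σ_{m} conj(Y_{6,m}) at Ω₁ times Y_{6,m} at Ω₂ —
  m=-6: Y*=-0.00000 - 0.00000j  Y=-0.00021 - 0.00003j  product 0.00000 + 0.00000j
  m=-5: Y*=-0.00000 - 0.00001j  Y=0.00026 - 0.00250j  product -0.00000 + 0.00000j
  m=-4: Y*=0.00004 - 0.00019j  Y=0.01857 + 0.00156j  product 0.00000 - 0.00000j
  m=-3: Y*=0.00166 - 0.00281j  Y=-0.00583 + 0.09293j  product 0.00025 + 0.00017j
  m=-2: Y*=0.02902 - 0.02404j  Y=-0.30860 - 0.01290j  product -0.00926 + 0.00704j
  m=-1: Y*=0.25684 - 0.09256j  Y=0.01244 - 0.59524j  product -0.05190 - 0.15404j
  m=+0: Y*=0.93945 + 0.00000j  Y=0.34165 + 0.00000j  product 0.32097 + 0.00000j
  m=+1: Y*=-0.25684 - 0.09256j  Y=-0.01244 - 0.59524j  product -0.05190 + 0.15404j
  m=+2: Y*=0.02902 + 0.02404j  Y=-0.30860 + 0.01290j  product -0.00926 - 0.00704j
  m=+3: Y*=-0.00166 - 0.00281j  Y=0.00583 + 0.09293j  product 0.00025 - 0.00017j
  m=+4: Y*=0.00004 + 0.00019j  Y=0.01857 - 0.00156j  product 0.00000 + 0.00000j
  m=+5: Y*=0.00000 - 0.00001j  Y=-0.00026 - 0.00250j  product -0.00000 - 0.00000j
  m=+6: Y*=-0.00000 + 0.00000j  Y=-0.00021 + 0.00003j  product 0.00000 - 0.00000j
Total Σ_m = 0.19914 + 0.00000j. Multiply by 0.966644: 0.19250 + 0.00000j. P_6(cos γ) = 0.192498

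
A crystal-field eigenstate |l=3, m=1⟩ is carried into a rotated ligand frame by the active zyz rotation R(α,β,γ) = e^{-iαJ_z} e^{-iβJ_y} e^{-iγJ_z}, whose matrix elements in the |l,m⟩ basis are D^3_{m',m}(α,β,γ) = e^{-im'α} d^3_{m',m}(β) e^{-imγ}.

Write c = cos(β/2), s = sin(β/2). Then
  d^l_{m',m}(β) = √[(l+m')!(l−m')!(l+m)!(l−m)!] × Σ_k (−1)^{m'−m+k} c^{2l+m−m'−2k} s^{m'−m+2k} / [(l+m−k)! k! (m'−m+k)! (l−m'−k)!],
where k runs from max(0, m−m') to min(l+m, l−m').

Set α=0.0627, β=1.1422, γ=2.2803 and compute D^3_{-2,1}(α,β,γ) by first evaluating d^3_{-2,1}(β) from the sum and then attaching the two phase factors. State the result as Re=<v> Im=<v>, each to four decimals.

D^3_{-2,1}(0.0627,1.1422,2.2803) = e^{-i·-2·0.0627}·d^3_{-2,1}(1.1422)·e^{-i·1·2.2803}. Compute d first:
With c≡cos(β/2)=0.841307 and s≡sin(β/2)=0.540558, N=[1·120·24·2]^{1/2}=75.894664
The bounds max(0,m−m')=3 and min(l+m,l−m')=4 give 2 terms
  k=3: (−1)^0·75.8947/(12)·0.8413^3·0.5406^3 = +0.594867
  k=4: (−1)^1·75.8947/(24)·0.8413^1·0.5406^5 = -0.122791
d^3_{-2,1}(1.1422) = +0.594867 -0.122791 = +0.472076
Phases: e^{-i·(-2)·0.0627}=+0.992148+0.125072i, e^{-i·(1)·2.2803}=-0.651457-0.758685i ⇒ D=-0.260327-0.393809i

Re=-0.2603 Im=-0.3938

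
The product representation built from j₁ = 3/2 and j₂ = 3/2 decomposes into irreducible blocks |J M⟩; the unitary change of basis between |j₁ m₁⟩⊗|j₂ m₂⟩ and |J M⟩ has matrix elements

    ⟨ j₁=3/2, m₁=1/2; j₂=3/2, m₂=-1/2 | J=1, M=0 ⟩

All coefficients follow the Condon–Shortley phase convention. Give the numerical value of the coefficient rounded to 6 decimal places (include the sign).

−√(1/20) = -0.223607

triangle: 2!×1!×1!/5! = 2/120
(j±m)!: 2!×1!×1!×2!×1!×1! = 4
prefactor² = (2J+1)×Δ×N² = 1/5
  k=0: +1/(0!×2!×1!×1!×0!×0!) = 1/2
  k=1: −1/(1!×1!×0!×0!×1!×1!) = -1
Σ = -1/2  ⇒  CG² = 1/5×(-1/2)² = 1/20
CG = −√(1/20) = -0.223607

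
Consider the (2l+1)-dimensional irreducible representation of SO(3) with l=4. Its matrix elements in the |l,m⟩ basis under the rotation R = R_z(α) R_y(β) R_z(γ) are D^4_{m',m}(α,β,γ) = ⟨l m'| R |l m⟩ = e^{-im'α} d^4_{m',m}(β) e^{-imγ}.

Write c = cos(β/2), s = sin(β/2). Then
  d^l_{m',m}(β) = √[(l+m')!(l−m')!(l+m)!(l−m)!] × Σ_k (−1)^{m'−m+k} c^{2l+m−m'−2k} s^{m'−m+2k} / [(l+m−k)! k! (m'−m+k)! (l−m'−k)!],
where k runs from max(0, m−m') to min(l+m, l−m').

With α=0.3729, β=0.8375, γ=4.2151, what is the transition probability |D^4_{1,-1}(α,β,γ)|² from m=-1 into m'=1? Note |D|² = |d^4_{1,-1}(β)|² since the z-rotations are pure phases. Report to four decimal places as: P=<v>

P=0.1988

First d^4_{1,-1}(β=0.8375), then the phase factors e^{-i(1)α} and e^{-i(-1)γ}:
c=cos(0.837500/2)=0.913598, s=sin(0.837500/2)=0.406619; N=√[120·6·6·120]=720.000000
k: max(0,(-1)−(1))=0 … min(4+(-1),4−(1))=3
  k=0: (−1)^2·720.0000/(72)·0.9136^6·0.4066^2 = +0.961403
  k=1: (−1)^3·720.0000/(24)·0.9136^4·0.4066^4 = -0.571336
  k=2: (−1)^4·720.0000/(48)·0.9136^2·0.4066^6 = +0.056588
  k=3: (−1)^5·720.0000/(720)·0.9136^0·0.4066^8 = -0.000747
d^4_{1,-1}(0.8375) = +0.961403 -0.571336 +0.056588 -0.000747 = +0.445908
|D^4_{1,-1}|² = |d^4_{1,-1}(β)|² = (+0.445908)² = 0.198834 (the z-rotation phases have unit modulus)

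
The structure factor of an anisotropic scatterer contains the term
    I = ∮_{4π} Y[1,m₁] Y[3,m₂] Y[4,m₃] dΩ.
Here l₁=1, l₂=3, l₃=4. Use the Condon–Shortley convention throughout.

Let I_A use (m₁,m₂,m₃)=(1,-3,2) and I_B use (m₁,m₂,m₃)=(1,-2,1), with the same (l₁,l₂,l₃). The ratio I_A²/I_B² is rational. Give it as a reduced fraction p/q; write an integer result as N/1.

Shared (l₁,l₂,l₃)=(1,3,4): N and (l;000)² cancel in I_A²/I_B².
A: Δ = 0!·2!·6!/9! = 1/252; Racah Σ t=0..0: t=0:+1/1440 = 1/1440; ⇒ 3j(1 3 4; 1 -3 2)² = 1/252, sgn +1
B: Δ = 0!·2!·6!/9! = 1/252; Racah Σ t=0..0: t=0:+1/240 = 1/240; ⇒ 3j(1 3 4; 1 -2 1)² = 1/84, sgn -1
I_A²/I_B² = (1/252)/(1/84) = 1/3

1/3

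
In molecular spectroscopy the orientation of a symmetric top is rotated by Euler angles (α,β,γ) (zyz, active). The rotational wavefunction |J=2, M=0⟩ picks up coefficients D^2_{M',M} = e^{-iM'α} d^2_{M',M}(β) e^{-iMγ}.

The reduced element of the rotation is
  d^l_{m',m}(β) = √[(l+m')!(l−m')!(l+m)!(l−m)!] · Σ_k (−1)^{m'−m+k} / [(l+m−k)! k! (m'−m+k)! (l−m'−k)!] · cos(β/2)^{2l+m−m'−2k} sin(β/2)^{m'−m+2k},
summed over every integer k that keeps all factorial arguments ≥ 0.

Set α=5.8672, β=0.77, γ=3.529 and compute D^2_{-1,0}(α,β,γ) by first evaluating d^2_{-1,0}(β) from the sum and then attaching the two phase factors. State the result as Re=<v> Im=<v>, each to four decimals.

D^2_{-1,0}(5.8672,0.7700,3.5290) = e^{-i·-1·5.8672}·d^2_{-1,0}(0.7700)·e^{-i·0·3.5290}. Compute d first:
With c≡cos(β/2)=0.926798 and s≡sin(β/2)=0.375559, N=[1·6·2·2]^{1/2}=4.898979
Admissible k: 1..2 (factorial args all ≥0)
  k=1: (−1)^0·4.8990/(2)·0.9268^3·0.3756^1 = +0.732335
  k=2: (−1)^1·4.8990/(2)·0.9268^1·0.3756^3 = -0.120253
d^2_{-1,0}(0.7700) = +0.732335 -0.120253 = +0.612082
Attach z-rotation phases: D = e^{-i(-1)(5.8672)}·(+0.612082)·e^{-i(0)(3.5290)} = +0.559883-0.247337i

Re=0.5599 Im=-0.2473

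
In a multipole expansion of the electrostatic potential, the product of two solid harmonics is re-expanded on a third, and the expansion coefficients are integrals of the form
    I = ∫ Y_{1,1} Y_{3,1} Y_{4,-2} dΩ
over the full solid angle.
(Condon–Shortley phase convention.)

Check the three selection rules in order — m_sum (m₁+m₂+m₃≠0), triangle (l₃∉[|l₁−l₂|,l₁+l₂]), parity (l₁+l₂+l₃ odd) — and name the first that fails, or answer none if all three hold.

Σmᵢ = 0  ✓
l₃∈[|l₁−l₂|,l₁+l₂]=[2,4], have l₃=4  ✓
Σlᵢ = 8 ⇒ even  ✓

none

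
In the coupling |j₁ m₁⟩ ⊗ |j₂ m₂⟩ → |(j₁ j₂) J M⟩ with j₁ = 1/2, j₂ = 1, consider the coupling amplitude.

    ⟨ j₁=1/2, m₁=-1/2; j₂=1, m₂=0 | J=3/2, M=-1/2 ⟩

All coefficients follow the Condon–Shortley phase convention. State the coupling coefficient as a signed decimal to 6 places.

√[4·0!1!2!/4! · 0!1!1!1!1!2!] = √(2/3)
  +(−1)^0/∏(0,0,1,1,0,1)! = 1  (running 1)
⟨..|..⟩ = √(2/3)·(1) = +0.816497

+0.816497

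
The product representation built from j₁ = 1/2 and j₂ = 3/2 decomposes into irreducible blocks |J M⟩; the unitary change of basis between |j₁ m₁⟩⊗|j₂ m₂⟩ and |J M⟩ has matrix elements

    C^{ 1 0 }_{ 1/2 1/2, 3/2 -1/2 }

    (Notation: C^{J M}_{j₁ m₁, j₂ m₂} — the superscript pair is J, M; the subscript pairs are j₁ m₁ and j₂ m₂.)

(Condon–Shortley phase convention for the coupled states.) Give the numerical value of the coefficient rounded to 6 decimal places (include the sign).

+√(1/2) = +0.707107

triangle: 1!*0!*2!/4! = 2/24
(j±m)!: 1!*0!*1!*2!*1!*1! = 2
prefactor² = (2J+1)*Δ*N² = 1/2
  k=0: +1/(0!*1!*0!*1!*0!*1!) = 1
Σ = 1  ⇒  CG² = 1/2*1² = 1/2
CG = +√(1/2) = +0.707107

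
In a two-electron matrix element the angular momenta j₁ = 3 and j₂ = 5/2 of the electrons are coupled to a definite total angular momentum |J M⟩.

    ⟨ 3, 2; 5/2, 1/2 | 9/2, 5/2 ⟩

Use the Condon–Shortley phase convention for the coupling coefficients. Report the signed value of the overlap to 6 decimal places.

+√(49/198) ≈ +0.497468

triangle: 1!·5!·4!/11! = 2880/39916800
(j±m)!: 5!·1!·3!·2!·7!·2! = 14515200
prefactor² = (2J+1)·Δ·N² = 115200/11
  k=0: +1/(0!·1!·1!·3!·4!·1!) = 1/144
  k=1: −1/(1!·0!·0!·2!·5!·2!) = -1/480
Σ = 7/1440  ⇒  CG² = 115200/11·(7/1440)² = 49/198
CG = +√(49/198) = +0.497468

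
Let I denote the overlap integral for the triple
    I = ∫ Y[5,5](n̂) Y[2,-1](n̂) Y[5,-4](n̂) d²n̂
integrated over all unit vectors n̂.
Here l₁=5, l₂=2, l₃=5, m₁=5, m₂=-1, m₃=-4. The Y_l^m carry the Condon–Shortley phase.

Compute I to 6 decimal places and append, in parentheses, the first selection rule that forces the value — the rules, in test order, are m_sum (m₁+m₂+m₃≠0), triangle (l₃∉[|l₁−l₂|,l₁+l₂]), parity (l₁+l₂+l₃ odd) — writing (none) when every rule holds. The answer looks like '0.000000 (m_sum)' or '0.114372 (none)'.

Checks pass: Σm=0; 12 even; l₃=5∈[3,7].
(2·5+1)(2·2+1)(2·5+1) = 605
Δ: 2! 8! 2! / 13! → 1/38610
sum: t=0:+1/2880 t=1:−1/576 t=2:+1/2880 = -1/960
3j²(5 2 5; 0 0 0) = Δ·Π!·Σ² = 10/429  (sign +1)
sum: t=0:+1/80640 = 1/80640
3j²(5 2 5; 5 -1 -4) = Δ·Π!·Σ² = 9/286  (sign -1)
combine: 4πI² = 605·10/429·9/286 = 75/169
take √, sign -1: I = -0.18792404
No selection rule forces the value: the integral is nonzero (none).

-0.187924 (none)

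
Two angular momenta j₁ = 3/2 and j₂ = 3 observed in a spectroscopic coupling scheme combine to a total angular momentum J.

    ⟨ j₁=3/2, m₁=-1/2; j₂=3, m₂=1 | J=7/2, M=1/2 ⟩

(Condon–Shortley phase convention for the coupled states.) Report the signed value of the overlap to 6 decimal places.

triangle: 1!·2!·5!/9! = 240/362880
(j±m)!: 1!·2!·4!·2!·4!·3! = 13824
prefactor² = (2J+1)·Δ·N² = 512/7
  k=0: +1/(0!·1!·2!·4!·0!·1!) = 1/48
  k=1: −1/(1!·0!·1!·3!·1!·2!) = -1/12
Σ = -1/16  ⇒  CG² = 512/7·(-1/16)² = 2/7
CG = −√(2/7) = -0.534522

−√(2/7) ≈ -0.534522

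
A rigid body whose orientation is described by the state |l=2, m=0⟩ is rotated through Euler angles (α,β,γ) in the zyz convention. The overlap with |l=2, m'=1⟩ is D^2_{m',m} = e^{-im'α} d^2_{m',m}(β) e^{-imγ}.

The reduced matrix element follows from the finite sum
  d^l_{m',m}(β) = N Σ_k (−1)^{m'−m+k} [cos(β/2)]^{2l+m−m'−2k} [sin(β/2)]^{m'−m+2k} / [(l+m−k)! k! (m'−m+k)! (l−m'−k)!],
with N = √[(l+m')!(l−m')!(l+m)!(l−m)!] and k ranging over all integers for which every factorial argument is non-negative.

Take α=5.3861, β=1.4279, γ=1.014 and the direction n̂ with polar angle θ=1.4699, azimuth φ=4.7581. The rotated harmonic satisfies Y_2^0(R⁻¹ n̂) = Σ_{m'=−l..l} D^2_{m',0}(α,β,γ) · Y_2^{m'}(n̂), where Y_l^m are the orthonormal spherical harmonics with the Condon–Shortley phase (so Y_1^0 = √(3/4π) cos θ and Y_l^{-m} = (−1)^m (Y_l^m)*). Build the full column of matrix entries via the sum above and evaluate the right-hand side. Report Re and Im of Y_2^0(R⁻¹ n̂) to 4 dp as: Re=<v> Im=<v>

Need the full column D^2_{m',0} for m'=−2..2 at α=5.3861, β=1.4279, γ=1.0140.
cos(β/2)=0.755781, sin(β/2)=0.654824
d^2_{-2,0}: single k=2 term ⇒ +0.599953;  D = -0.132902-0.585048i
d^2_{-1,0}: k∈[1..2] ⇒ +0.692450 -0.519812 = +0.172639;  D = +0.107708-0.134919i
d^2_{0,0}: k∈[0..2] ⇒ +0.326275 -0.979719 +0.183865 = -0.469579;  D = -0.469579+0.000000i
d^2_{1,0}: k∈[0..1] ⇒ -0.692450 +0.519812 = -0.172639;  D = -0.107708-0.134919i
d^2_{2,0}: single k=0 term ⇒ +0.599953;  D = -0.132902+0.585048i
Y_2^{m'}(θ=1.4699,φ=4.7581) and Σ D·Y over m':
  (-0.1329-0.5850i)·(-0.3808+0.0349i)  (+0.1077-0.1349i)·(+0.0035+0.0773i)  (-0.4696+0.0000i)·(-0.3058+0.0000i)  (-0.1077-0.1349i)·(-0.0035+0.0773i)  (-0.1329+0.5850i)·(-0.3808-0.0349i)
Y_2^0(R⁻¹ n̂) = +0.307276+0.000000i

Re=0.3073 Im=0.0000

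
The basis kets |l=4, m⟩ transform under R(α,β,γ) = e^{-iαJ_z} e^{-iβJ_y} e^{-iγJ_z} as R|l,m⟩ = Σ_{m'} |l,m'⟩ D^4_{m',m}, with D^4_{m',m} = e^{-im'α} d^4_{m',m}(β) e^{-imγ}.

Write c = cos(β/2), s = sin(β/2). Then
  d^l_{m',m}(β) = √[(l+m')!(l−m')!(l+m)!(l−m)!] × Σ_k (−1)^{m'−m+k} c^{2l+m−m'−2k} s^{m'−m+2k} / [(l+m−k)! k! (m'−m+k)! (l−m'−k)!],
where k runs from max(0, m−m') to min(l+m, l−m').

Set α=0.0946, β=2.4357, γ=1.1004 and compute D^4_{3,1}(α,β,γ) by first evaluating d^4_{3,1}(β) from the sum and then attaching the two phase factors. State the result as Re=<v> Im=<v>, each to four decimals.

Re=-0.0250 Im=0.1322

D^4_{3,1}(0.0946,2.4357,1.1004) = e^{-i·3·0.0946}·d^4_{3,1}(2.4357)·e^{-i·1·1.1004}. Compute d first:
Half-angle: c=0.345664, s=0.938358. N=√(5040·1·120·6)=1904.940944
k: max(0,(1)−(3))=0 … min(4+(1),4−(3))=1
  k=0: (−1)^2·1904.9409/(240)·0.3457^6·0.9384^2 = +0.011922
  k=1: (−1)^3·1904.9409/(144)·0.3457^4·0.9384^4 = -0.146423
d^4_{3,1}(2.4357) = +0.011922 -0.146423 = -0.134502
Phases: e^{-i·(3)·0.0946}=+0.959998-0.280006i, e^{-i·(1)·1.1004}=+0.453240-0.891389i ⇒ D=-0.024952+0.132167i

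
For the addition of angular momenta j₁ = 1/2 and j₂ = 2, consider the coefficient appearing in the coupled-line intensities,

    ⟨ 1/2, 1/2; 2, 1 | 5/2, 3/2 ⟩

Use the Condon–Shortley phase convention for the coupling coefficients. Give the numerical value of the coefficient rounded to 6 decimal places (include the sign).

j₁+j₂−J=0  J+j₁−j₂=1  J−j₁+j₂=4  j₁+j₂+J+1=6
(j₁±m₁, j₂±m₂, J±M) = (1,0,3,1,4,1)
P² = 144/5
sum k=0..0:
  [0] +1/6 = 1/6
S = 1/6
C² = P²·S² = 4/5 ; C = +0.894427

+0.894427  (= +√(4/5))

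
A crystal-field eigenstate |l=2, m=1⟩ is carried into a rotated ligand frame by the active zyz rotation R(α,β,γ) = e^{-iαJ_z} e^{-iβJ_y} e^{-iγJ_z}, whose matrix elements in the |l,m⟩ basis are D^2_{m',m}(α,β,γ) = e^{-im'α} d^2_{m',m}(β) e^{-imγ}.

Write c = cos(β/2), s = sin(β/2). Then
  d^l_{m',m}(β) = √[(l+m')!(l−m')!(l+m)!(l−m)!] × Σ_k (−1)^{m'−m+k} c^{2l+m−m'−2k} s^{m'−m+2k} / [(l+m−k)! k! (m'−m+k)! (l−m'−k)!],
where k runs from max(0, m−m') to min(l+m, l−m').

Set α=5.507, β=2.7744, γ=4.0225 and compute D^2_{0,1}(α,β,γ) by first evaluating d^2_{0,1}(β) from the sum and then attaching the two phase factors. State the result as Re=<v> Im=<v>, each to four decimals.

Re=0.2612 Im=-0.3165

Split into d^2_{0,1}(β=2.7744) × two z-phases.
With c≡cos(β/2)=0.182567 and s≡sin(β/2)=0.983193, N=[2·2·6·1]^{1/2}=4.898979
Admissible k: 1..2 (factorial args all ≥0)
  k=1: (−1)^0·4.8990/(2)·0.1826^3·0.9832^1 = +0.014655
  k=2: (−1)^1·4.8990/(2)·0.1826^1·0.9832^3 = -0.425025
d^2_{0,1}(2.7744) = +0.014655 -0.425025 = -0.410370
Attach z-rotation phases: D = e^{-i(0)(5.5070)}·(-0.410370)·e^{-i(1)(4.0225)} = +0.261180-0.316525i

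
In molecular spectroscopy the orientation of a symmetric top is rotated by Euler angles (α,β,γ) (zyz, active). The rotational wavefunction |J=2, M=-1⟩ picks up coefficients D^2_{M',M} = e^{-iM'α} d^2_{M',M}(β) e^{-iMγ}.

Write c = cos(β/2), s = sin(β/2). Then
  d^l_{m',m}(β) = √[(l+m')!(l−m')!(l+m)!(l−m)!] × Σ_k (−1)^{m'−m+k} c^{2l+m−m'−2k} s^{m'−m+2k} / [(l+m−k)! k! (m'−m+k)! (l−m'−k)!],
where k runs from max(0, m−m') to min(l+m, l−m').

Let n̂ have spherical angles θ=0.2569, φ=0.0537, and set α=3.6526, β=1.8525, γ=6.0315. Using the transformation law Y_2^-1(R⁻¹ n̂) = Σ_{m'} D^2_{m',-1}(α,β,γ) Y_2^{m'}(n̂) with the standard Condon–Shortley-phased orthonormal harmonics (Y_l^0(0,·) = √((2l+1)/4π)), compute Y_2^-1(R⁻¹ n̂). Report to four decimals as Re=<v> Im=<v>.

Re=0.3265 Im=-0.0403

Need the full column D^2_{m',-1} for m'=−2..2 at α=3.6526, β=1.8525, γ=6.0315.
cos(β/2)=0.600836, sin(β/2)=0.799372
d^2_{-2,-1}: single k=1 term ⇒ +0.346774;  D = +0.248873+0.241484i
d^2_{-1,-1}: k∈[0..1] ⇒ +0.130324 -0.692040 = -0.561716;  D = +0.542935+0.144038i
d^2_{0,-1}: k∈[0..1] ⇒ -0.424710 +0.751760 = +0.327050;  D = +0.316746-0.081447i
d^2_{1,-1}: k∈[0..1] ⇒ +0.692040 -0.408316 = +0.283724;  D = -0.205126+0.196016i
d^2_{2,-1}: single k=0 term ⇒ -0.613809;  D = -0.179690+0.586918i
Y_2^{m'}(θ=0.2569,φ=0.0537) and Σ D·Y over m':
  (+0.2489+0.2415i)·(+0.0248-0.0027i)  (+0.5429+0.1440i)·(+0.1896-0.0102i)  (+0.3167-0.0814i)·(+0.5697+0.0000i)  (-0.2051+0.1960i)·(-0.1896-0.0102i)  (-0.1797+0.5869i)·(+0.0248+0.0027i)
Y_2^-1(R⁻¹ n̂) = +0.326522-0.040303i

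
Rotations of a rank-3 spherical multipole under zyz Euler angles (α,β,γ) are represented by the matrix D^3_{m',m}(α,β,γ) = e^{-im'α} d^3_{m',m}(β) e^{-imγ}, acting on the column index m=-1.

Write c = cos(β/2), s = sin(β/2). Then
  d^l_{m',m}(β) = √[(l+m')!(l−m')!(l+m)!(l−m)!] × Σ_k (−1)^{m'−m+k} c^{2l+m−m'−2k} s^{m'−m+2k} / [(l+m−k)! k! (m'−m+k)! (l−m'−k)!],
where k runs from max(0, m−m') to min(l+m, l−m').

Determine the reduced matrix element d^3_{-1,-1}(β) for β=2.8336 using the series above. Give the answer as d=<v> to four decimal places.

d^3_{-1,-1}(β=2.8336) via the finite sum:
c=cos(2.833600/2)=0.153388, s=sin(2.833600/2)=0.988166; N=√[2·24·2·24]=48.000000
k∈{0,1,2} keeps every argument non-negative
  k=0: (−1)^0·48.0000/(48)·0.1534^6·0.9882^0 = +0.000013
  k=1: (−1)^1·48.0000/(6)·0.1534^4·0.9882^2 = -0.004324
  k=2: (−1)^2·48.0000/(8)·0.1534^2·0.9882^4 = +0.134603
d^3_{-1,-1}(2.8336) = +0.000013 -0.004324 +0.134603 = +0.130292

d=0.1303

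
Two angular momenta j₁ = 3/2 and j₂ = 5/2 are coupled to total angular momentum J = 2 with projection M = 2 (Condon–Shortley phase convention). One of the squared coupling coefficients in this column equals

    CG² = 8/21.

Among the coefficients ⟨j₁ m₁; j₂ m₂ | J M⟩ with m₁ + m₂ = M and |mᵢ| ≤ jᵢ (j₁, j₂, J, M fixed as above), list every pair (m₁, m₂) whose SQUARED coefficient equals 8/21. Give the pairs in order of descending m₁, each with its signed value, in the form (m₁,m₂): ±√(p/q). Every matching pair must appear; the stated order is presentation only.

Admissible pairs with m₁+m₂ = M = 2: (-1/2,5/2), (1/2,3/2), (3/2,1/2)
  (m₁,m₂)=(3/2,1/2): CG² = 1/7, CG = +√(1/7)
  (m₁,m₂)=(1/2,3/2): CG² = 8/21, CG = −√(8/21)   ← matches the target
  (m₁,m₂)=(-1/2,5/2): CG² = 10/21, CG = +√(10/21)
Pairs with CG² = 8/21: (1/2,3/2): −√(8/21)

(1/2,3/2): −√(8/21)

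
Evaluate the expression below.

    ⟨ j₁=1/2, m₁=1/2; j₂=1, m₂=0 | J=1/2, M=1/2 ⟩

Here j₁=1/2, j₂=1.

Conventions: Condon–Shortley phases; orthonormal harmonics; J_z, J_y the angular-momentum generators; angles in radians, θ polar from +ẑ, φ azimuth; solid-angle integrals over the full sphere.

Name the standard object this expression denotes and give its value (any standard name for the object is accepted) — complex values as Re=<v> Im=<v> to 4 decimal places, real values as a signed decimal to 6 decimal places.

Clebsch–Gordan coefficient, +√(1/3) ≈ +0.577350

This is a Clebsch–Gordan (vector-coupling) coefficient.
√[2·1!0!1!/3! · 1!0!1!1!1!0!] = √(1/3)
  +(−1)^0/∏(0,1,0,1,0,0)! = 1  (running 1)
⟨..|..⟩ = √(1/3)·(1) = +0.577350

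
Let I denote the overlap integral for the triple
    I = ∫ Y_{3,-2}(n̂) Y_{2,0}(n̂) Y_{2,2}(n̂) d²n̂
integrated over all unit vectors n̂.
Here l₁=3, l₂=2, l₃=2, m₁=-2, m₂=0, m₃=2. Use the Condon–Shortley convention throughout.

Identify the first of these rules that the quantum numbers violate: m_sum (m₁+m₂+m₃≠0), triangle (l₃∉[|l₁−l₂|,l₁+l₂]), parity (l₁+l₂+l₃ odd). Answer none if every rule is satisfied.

parity

m₁+m₂+m₃ = -2 + 0 + 2 = 0  ✓
triangle: |3−2|=1 ≤ l₃=2 ≤ 3+2=5  ✓
parity: l₁+l₂+l₃ = 7 is odd  ✗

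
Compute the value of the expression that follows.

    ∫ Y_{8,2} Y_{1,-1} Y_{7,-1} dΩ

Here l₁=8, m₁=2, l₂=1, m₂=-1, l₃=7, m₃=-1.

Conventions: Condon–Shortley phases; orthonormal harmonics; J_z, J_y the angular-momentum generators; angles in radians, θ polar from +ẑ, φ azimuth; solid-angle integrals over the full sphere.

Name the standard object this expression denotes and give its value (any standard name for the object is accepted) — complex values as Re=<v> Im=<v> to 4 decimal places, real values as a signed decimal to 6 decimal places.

Gaunt coefficient, +0.205254

This is a Gaunt coefficient — the integral of a triple product of spherical harmonics over the sphere.
Checks pass: Σm=0; 16 even; l₃=7∈[7,9].
(2·8+1)(2·1+1)(2·7+1) = 765
Δ: 2! 14! 0! / 17! → 1/2040
sum: t=1:−1/25401600 = -1/25401600
3j²(8 1 7; 0 0 0) = Δ·Π!·Σ² = 8/255  (sign +1)
sum: t=0:+1/58060800 = 1/58060800
3j²(8 1 7; 2 -1 -1) = Δ·Π!·Σ² = 3/136  (sign +1)
combine: 4πI² = 765·8/255·3/136 = 9/17
take √, sign +1: I = 0.20525411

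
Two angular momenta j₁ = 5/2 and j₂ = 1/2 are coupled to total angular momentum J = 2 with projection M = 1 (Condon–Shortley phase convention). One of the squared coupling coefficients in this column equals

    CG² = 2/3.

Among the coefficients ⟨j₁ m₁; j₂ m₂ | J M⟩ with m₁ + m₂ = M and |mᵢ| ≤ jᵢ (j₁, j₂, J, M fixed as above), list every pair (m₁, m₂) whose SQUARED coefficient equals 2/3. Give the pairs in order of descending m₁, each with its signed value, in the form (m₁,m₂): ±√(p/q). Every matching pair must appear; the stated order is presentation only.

Admissible pairs with m₁+m₂ = M = 1: (1/2,1/2), (3/2,-1/2)
  (m₁,m₂)=(3/2,-1/2): CG² = 2/3, CG = +√(2/3)   ← matches the target
  (m₁,m₂)=(1/2,1/2): CG² = 1/3, CG = −√(1/3)
Pairs with CG² = 2/3: (3/2,-1/2): +√(2/3)

(3/2,-1/2): +√(2/3)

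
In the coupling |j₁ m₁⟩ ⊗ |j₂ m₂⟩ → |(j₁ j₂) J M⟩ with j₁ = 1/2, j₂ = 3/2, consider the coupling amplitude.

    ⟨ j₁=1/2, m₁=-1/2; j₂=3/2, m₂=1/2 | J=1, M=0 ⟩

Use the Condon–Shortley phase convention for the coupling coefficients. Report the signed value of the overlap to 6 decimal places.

√[3·1!0!2!/4! · 0!1!2!1!1!1!] = √(1/2)
  +(−1)^1/∏(1,0,0,1,0,1)! = -1  (running -1)
⟨..|..⟩ = √(1/2)·(-1) = -0.707107

−√(1/2) = -0.707107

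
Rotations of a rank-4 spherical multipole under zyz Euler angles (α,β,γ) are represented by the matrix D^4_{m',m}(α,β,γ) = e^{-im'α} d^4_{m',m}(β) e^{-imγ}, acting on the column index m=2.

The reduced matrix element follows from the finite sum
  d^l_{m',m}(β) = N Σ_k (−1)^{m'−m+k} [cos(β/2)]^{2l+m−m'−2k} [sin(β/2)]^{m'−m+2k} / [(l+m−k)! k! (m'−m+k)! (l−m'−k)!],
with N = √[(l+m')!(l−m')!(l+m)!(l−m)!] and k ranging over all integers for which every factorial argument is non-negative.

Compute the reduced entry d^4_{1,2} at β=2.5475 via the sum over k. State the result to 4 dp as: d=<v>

d^4_{1,2}(β=2.5475) via the finite sum:
c=cos(2.547500/2)=0.292697, s=sin(2.547500/2)=0.956205; N=√[120·6·720·2]=1018.233765
k: max(0,(2)−(1))=1 … min(4+(2),4−(1))=3
  k=1: (−1)^0·1018.2338/(240)·0.2927^7·0.9562^1 = +0.000747
  k=2: (−1)^1·1018.2338/(48)·0.2927^5·0.9562^3 = -0.039843
  k=3: (−1)^2·1018.2338/(72)·0.2927^3·0.9562^5 = +0.283482
d^4_{1,2}(2.5475) = +0.000747 -0.039843 +0.283482 = +0.244386

d=0.2444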